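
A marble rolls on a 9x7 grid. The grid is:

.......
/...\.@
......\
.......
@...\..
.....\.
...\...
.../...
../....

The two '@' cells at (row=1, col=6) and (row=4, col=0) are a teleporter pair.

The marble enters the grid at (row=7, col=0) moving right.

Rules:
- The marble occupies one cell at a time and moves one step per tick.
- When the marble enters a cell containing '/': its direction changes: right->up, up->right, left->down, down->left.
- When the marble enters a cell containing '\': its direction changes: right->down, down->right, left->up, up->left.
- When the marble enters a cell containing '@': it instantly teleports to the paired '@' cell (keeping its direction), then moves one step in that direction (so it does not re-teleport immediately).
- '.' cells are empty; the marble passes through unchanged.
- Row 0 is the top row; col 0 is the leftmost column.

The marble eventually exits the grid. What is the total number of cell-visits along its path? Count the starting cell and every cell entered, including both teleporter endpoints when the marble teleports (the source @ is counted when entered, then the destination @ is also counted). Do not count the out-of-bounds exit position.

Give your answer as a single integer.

Answer: 8

Derivation:
Step 1: enter (7,0), '.' pass, move right to (7,1)
Step 2: enter (7,1), '.' pass, move right to (7,2)
Step 3: enter (7,2), '.' pass, move right to (7,3)
Step 4: enter (7,3), '/' deflects right->up, move up to (6,3)
Step 5: enter (6,3), '\' deflects up->left, move left to (6,2)
Step 6: enter (6,2), '.' pass, move left to (6,1)
Step 7: enter (6,1), '.' pass, move left to (6,0)
Step 8: enter (6,0), '.' pass, move left to (6,-1)
Step 9: at (6,-1) — EXIT via left edge, pos 6
Path length (cell visits): 8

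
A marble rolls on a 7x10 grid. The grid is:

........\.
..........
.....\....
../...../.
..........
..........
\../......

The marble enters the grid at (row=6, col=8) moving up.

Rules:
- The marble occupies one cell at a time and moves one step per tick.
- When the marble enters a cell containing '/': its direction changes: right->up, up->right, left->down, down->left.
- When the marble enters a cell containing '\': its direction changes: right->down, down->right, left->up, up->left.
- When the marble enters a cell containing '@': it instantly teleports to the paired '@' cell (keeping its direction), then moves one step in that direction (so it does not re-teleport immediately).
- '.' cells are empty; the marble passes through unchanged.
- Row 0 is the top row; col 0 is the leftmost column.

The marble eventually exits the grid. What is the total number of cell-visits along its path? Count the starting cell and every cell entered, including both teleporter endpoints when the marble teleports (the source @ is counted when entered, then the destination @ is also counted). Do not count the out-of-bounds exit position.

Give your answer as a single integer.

Step 1: enter (6,8), '.' pass, move up to (5,8)
Step 2: enter (5,8), '.' pass, move up to (4,8)
Step 3: enter (4,8), '.' pass, move up to (3,8)
Step 4: enter (3,8), '/' deflects up->right, move right to (3,9)
Step 5: enter (3,9), '.' pass, move right to (3,10)
Step 6: at (3,10) — EXIT via right edge, pos 3
Path length (cell visits): 5

Answer: 5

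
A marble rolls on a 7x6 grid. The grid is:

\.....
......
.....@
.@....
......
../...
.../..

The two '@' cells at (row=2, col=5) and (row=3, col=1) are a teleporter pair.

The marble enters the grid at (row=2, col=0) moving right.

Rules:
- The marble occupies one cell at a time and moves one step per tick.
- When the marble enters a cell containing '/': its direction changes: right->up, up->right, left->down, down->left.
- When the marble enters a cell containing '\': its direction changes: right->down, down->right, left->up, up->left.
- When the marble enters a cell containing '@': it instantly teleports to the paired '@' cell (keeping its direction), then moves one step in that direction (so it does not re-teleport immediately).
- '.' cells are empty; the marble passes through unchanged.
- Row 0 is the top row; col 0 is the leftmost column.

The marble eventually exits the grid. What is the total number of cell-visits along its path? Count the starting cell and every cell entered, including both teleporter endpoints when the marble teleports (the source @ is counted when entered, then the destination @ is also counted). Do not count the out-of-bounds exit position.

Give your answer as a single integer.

Answer: 11

Derivation:
Step 1: enter (2,0), '.' pass, move right to (2,1)
Step 2: enter (2,1), '.' pass, move right to (2,2)
Step 3: enter (2,2), '.' pass, move right to (2,3)
Step 4: enter (2,3), '.' pass, move right to (2,4)
Step 5: enter (2,4), '.' pass, move right to (2,5)
Step 6: enter (2,5), '@' teleport (2,5)->(3,1), also enter (3,1), move right to (3,2)
Step 7: enter (3,2), '.' pass, move right to (3,3)
Step 8: enter (3,3), '.' pass, move right to (3,4)
Step 9: enter (3,4), '.' pass, move right to (3,5)
Step 10: enter (3,5), '.' pass, move right to (3,6)
Step 11: at (3,6) — EXIT via right edge, pos 3
Path length (cell visits): 11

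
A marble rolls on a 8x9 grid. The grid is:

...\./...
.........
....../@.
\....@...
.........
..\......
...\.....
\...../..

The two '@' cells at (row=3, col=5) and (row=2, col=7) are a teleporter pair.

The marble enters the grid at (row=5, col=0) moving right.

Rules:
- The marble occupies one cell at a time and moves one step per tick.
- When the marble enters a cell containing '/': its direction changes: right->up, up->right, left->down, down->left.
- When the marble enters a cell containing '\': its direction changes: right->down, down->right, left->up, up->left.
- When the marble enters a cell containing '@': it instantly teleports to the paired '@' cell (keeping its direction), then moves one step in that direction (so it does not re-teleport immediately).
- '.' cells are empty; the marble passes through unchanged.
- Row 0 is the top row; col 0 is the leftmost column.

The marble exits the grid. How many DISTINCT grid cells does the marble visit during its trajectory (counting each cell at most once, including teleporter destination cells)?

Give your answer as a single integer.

Answer: 5

Derivation:
Step 1: enter (5,0), '.' pass, move right to (5,1)
Step 2: enter (5,1), '.' pass, move right to (5,2)
Step 3: enter (5,2), '\' deflects right->down, move down to (6,2)
Step 4: enter (6,2), '.' pass, move down to (7,2)
Step 5: enter (7,2), '.' pass, move down to (8,2)
Step 6: at (8,2) — EXIT via bottom edge, pos 2
Distinct cells visited: 5 (path length 5)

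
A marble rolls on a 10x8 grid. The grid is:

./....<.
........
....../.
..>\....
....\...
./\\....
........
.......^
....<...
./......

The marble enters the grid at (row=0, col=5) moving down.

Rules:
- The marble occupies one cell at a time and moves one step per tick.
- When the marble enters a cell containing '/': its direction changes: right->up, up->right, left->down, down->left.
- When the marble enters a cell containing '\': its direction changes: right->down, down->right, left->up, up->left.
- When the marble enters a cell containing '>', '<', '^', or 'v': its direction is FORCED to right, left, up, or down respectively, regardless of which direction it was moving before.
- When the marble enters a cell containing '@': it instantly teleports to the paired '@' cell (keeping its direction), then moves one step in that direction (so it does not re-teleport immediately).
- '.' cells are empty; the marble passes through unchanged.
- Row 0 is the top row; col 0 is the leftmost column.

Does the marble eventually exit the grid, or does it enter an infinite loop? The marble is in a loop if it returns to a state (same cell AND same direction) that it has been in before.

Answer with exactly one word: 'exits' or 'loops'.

Step 1: enter (0,5), '.' pass, move down to (1,5)
Step 2: enter (1,5), '.' pass, move down to (2,5)
Step 3: enter (2,5), '.' pass, move down to (3,5)
Step 4: enter (3,5), '.' pass, move down to (4,5)
Step 5: enter (4,5), '.' pass, move down to (5,5)
Step 6: enter (5,5), '.' pass, move down to (6,5)
Step 7: enter (6,5), '.' pass, move down to (7,5)
Step 8: enter (7,5), '.' pass, move down to (8,5)
Step 9: enter (8,5), '.' pass, move down to (9,5)
Step 10: enter (9,5), '.' pass, move down to (10,5)
Step 11: at (10,5) — EXIT via bottom edge, pos 5

Answer: exits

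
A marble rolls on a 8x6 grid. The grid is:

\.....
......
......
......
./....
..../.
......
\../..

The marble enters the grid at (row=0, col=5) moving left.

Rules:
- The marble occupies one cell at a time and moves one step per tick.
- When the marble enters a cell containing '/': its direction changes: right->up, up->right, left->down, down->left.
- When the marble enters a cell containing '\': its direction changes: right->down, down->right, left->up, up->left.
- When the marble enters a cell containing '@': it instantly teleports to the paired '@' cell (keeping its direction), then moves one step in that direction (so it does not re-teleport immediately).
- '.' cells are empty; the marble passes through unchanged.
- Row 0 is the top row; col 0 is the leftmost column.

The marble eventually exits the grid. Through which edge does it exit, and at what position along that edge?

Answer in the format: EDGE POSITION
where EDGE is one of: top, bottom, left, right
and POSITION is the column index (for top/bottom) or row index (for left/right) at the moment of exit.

Step 1: enter (0,5), '.' pass, move left to (0,4)
Step 2: enter (0,4), '.' pass, move left to (0,3)
Step 3: enter (0,3), '.' pass, move left to (0,2)
Step 4: enter (0,2), '.' pass, move left to (0,1)
Step 5: enter (0,1), '.' pass, move left to (0,0)
Step 6: enter (0,0), '\' deflects left->up, move up to (-1,0)
Step 7: at (-1,0) — EXIT via top edge, pos 0

Answer: top 0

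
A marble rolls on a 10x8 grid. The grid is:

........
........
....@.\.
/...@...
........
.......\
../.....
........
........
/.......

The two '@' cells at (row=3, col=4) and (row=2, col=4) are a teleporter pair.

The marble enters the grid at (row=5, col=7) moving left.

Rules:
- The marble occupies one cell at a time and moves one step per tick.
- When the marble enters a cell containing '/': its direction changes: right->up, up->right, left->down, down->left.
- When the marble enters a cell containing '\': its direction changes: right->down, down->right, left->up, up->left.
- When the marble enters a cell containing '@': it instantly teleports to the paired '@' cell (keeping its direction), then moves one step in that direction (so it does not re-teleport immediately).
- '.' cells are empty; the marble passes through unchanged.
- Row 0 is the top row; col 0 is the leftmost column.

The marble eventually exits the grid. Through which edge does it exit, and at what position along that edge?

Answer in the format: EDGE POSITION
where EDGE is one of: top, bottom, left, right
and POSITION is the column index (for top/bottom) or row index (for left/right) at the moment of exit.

Answer: top 7

Derivation:
Step 1: enter (5,7), '\' deflects left->up, move up to (4,7)
Step 2: enter (4,7), '.' pass, move up to (3,7)
Step 3: enter (3,7), '.' pass, move up to (2,7)
Step 4: enter (2,7), '.' pass, move up to (1,7)
Step 5: enter (1,7), '.' pass, move up to (0,7)
Step 6: enter (0,7), '.' pass, move up to (-1,7)
Step 7: at (-1,7) — EXIT via top edge, pos 7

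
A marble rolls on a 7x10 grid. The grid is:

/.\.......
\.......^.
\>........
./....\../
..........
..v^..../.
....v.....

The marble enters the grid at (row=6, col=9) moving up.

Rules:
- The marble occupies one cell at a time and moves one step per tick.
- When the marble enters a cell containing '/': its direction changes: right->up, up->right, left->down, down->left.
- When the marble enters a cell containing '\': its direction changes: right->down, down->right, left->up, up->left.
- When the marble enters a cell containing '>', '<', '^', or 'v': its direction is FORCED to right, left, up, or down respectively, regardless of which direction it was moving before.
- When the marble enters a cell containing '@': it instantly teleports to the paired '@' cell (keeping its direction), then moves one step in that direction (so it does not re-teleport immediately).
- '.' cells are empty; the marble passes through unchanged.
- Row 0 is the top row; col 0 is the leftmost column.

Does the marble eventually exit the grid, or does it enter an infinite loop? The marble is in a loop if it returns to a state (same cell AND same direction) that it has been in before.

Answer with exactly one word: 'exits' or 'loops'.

Step 1: enter (6,9), '.' pass, move up to (5,9)
Step 2: enter (5,9), '.' pass, move up to (4,9)
Step 3: enter (4,9), '.' pass, move up to (3,9)
Step 4: enter (3,9), '/' deflects up->right, move right to (3,10)
Step 5: at (3,10) — EXIT via right edge, pos 3

Answer: exits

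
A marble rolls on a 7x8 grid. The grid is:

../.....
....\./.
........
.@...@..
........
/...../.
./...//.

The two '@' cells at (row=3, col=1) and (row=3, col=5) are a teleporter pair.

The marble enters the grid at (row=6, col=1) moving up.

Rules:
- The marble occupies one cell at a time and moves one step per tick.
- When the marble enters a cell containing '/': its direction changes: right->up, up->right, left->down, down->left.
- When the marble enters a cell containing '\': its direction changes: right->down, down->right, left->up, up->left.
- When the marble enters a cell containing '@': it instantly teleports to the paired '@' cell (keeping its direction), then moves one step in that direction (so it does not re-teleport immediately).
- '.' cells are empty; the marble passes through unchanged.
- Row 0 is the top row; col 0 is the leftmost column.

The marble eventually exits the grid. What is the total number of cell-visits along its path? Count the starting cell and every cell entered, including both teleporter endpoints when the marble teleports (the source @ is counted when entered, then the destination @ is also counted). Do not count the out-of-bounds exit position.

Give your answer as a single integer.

Step 1: enter (6,1), '/' deflects up->right, move right to (6,2)
Step 2: enter (6,2), '.' pass, move right to (6,3)
Step 3: enter (6,3), '.' pass, move right to (6,4)
Step 4: enter (6,4), '.' pass, move right to (6,5)
Step 5: enter (6,5), '/' deflects right->up, move up to (5,5)
Step 6: enter (5,5), '.' pass, move up to (4,5)
Step 7: enter (4,5), '.' pass, move up to (3,5)
Step 8: enter (3,5), '@' teleport (3,5)->(3,1), also enter (3,1), move up to (2,1)
Step 9: enter (2,1), '.' pass, move up to (1,1)
Step 10: enter (1,1), '.' pass, move up to (0,1)
Step 11: enter (0,1), '.' pass, move up to (-1,1)
Step 12: at (-1,1) — EXIT via top edge, pos 1
Path length (cell visits): 12

Answer: 12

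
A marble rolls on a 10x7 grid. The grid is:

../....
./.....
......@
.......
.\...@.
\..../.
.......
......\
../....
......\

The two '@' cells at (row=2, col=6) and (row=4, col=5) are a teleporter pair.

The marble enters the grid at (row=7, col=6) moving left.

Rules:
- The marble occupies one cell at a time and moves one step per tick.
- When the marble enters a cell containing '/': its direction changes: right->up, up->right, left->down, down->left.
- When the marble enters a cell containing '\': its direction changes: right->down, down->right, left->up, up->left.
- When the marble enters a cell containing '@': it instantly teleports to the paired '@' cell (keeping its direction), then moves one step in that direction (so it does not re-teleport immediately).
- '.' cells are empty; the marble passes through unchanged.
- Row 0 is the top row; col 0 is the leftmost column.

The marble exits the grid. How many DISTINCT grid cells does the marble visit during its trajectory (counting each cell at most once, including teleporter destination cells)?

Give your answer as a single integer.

Step 1: enter (7,6), '\' deflects left->up, move up to (6,6)
Step 2: enter (6,6), '.' pass, move up to (5,6)
Step 3: enter (5,6), '.' pass, move up to (4,6)
Step 4: enter (4,6), '.' pass, move up to (3,6)
Step 5: enter (3,6), '.' pass, move up to (2,6)
Step 6: enter (2,6), '@' teleport (2,6)->(4,5), also enter (4,5), move up to (3,5)
Step 7: enter (3,5), '.' pass, move up to (2,5)
Step 8: enter (2,5), '.' pass, move up to (1,5)
Step 9: enter (1,5), '.' pass, move up to (0,5)
Step 10: enter (0,5), '.' pass, move up to (-1,5)
Step 11: at (-1,5) — EXIT via top edge, pos 5
Distinct cells visited: 11 (path length 11)

Answer: 11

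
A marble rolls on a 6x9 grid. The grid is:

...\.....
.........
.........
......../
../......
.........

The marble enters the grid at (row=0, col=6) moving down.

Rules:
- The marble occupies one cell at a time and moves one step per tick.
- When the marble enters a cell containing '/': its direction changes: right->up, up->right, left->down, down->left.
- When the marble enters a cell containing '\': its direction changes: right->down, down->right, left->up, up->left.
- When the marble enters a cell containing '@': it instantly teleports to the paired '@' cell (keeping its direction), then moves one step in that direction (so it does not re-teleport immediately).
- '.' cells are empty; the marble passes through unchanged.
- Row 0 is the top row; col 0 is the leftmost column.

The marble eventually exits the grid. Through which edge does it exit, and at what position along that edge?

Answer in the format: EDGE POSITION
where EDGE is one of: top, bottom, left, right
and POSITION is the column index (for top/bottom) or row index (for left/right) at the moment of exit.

Answer: bottom 6

Derivation:
Step 1: enter (0,6), '.' pass, move down to (1,6)
Step 2: enter (1,6), '.' pass, move down to (2,6)
Step 3: enter (2,6), '.' pass, move down to (3,6)
Step 4: enter (3,6), '.' pass, move down to (4,6)
Step 5: enter (4,6), '.' pass, move down to (5,6)
Step 6: enter (5,6), '.' pass, move down to (6,6)
Step 7: at (6,6) — EXIT via bottom edge, pos 6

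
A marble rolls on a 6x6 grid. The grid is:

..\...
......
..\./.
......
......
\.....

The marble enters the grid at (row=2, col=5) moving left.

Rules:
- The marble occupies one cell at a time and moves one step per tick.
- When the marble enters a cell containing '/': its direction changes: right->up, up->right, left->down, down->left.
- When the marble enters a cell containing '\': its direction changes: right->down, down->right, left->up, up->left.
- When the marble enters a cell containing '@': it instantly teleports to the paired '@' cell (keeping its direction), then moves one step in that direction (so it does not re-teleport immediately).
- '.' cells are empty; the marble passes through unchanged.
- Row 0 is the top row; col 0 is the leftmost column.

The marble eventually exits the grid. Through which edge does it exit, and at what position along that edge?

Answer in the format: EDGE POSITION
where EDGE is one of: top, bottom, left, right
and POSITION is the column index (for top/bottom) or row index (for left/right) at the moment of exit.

Step 1: enter (2,5), '.' pass, move left to (2,4)
Step 2: enter (2,4), '/' deflects left->down, move down to (3,4)
Step 3: enter (3,4), '.' pass, move down to (4,4)
Step 4: enter (4,4), '.' pass, move down to (5,4)
Step 5: enter (5,4), '.' pass, move down to (6,4)
Step 6: at (6,4) — EXIT via bottom edge, pos 4

Answer: bottom 4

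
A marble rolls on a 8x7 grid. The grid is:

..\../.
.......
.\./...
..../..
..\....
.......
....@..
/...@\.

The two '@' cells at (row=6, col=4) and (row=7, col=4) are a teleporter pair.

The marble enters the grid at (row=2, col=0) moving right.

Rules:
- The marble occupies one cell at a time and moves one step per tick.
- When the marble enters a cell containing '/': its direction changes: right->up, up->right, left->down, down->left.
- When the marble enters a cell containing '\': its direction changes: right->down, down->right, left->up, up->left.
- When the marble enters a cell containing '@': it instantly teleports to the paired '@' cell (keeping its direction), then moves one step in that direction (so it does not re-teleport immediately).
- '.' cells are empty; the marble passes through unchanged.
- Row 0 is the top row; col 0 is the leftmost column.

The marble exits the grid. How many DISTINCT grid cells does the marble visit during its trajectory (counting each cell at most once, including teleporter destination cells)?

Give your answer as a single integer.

Answer: 7

Derivation:
Step 1: enter (2,0), '.' pass, move right to (2,1)
Step 2: enter (2,1), '\' deflects right->down, move down to (3,1)
Step 3: enter (3,1), '.' pass, move down to (4,1)
Step 4: enter (4,1), '.' pass, move down to (5,1)
Step 5: enter (5,1), '.' pass, move down to (6,1)
Step 6: enter (6,1), '.' pass, move down to (7,1)
Step 7: enter (7,1), '.' pass, move down to (8,1)
Step 8: at (8,1) — EXIT via bottom edge, pos 1
Distinct cells visited: 7 (path length 7)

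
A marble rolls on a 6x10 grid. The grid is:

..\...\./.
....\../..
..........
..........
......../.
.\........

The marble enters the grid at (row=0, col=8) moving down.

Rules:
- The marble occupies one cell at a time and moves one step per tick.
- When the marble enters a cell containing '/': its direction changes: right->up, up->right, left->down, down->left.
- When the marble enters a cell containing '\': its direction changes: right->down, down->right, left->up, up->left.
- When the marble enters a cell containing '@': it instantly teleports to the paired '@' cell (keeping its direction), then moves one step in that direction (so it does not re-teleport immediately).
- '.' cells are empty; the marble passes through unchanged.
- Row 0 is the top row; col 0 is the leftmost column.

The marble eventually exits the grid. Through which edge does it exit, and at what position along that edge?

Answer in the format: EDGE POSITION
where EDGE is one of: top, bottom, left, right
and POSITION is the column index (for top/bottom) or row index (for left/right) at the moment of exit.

Answer: top 6

Derivation:
Step 1: enter (0,8), '/' deflects down->left, move left to (0,7)
Step 2: enter (0,7), '.' pass, move left to (0,6)
Step 3: enter (0,6), '\' deflects left->up, move up to (-1,6)
Step 4: at (-1,6) — EXIT via top edge, pos 6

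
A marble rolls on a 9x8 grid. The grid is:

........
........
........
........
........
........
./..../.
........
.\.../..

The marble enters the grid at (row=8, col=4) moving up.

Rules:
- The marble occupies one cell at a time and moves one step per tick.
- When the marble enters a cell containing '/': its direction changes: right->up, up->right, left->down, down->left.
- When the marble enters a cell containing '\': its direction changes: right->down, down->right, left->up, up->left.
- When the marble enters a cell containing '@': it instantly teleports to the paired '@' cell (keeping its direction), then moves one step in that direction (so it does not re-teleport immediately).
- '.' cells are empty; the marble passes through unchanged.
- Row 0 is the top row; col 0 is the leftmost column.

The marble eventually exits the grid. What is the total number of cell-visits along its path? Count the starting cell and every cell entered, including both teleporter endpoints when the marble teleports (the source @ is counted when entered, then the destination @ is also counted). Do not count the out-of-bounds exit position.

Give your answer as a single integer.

Step 1: enter (8,4), '.' pass, move up to (7,4)
Step 2: enter (7,4), '.' pass, move up to (6,4)
Step 3: enter (6,4), '.' pass, move up to (5,4)
Step 4: enter (5,4), '.' pass, move up to (4,4)
Step 5: enter (4,4), '.' pass, move up to (3,4)
Step 6: enter (3,4), '.' pass, move up to (2,4)
Step 7: enter (2,4), '.' pass, move up to (1,4)
Step 8: enter (1,4), '.' pass, move up to (0,4)
Step 9: enter (0,4), '.' pass, move up to (-1,4)
Step 10: at (-1,4) — EXIT via top edge, pos 4
Path length (cell visits): 9

Answer: 9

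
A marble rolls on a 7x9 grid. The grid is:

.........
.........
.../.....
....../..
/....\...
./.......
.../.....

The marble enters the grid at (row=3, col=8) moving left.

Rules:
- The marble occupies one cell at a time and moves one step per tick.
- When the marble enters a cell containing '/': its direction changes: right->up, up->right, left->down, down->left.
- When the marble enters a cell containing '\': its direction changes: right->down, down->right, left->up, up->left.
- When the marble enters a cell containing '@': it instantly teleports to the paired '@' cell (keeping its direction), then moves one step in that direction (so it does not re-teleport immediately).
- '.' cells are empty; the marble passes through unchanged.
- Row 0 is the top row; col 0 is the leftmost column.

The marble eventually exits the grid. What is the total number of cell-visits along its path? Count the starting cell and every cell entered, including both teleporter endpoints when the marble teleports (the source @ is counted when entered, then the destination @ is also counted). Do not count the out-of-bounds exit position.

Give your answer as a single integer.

Answer: 6

Derivation:
Step 1: enter (3,8), '.' pass, move left to (3,7)
Step 2: enter (3,7), '.' pass, move left to (3,6)
Step 3: enter (3,6), '/' deflects left->down, move down to (4,6)
Step 4: enter (4,6), '.' pass, move down to (5,6)
Step 5: enter (5,6), '.' pass, move down to (6,6)
Step 6: enter (6,6), '.' pass, move down to (7,6)
Step 7: at (7,6) — EXIT via bottom edge, pos 6
Path length (cell visits): 6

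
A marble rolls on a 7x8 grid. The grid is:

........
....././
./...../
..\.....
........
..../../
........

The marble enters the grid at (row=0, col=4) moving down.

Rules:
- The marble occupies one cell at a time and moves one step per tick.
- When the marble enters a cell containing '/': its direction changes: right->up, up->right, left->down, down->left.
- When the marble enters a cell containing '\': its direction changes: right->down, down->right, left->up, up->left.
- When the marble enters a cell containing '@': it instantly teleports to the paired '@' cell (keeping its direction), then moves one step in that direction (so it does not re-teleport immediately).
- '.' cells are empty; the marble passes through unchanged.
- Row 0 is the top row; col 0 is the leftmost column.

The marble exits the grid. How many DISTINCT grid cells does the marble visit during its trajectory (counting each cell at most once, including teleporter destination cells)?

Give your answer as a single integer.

Step 1: enter (0,4), '.' pass, move down to (1,4)
Step 2: enter (1,4), '.' pass, move down to (2,4)
Step 3: enter (2,4), '.' pass, move down to (3,4)
Step 4: enter (3,4), '.' pass, move down to (4,4)
Step 5: enter (4,4), '.' pass, move down to (5,4)
Step 6: enter (5,4), '/' deflects down->left, move left to (5,3)
Step 7: enter (5,3), '.' pass, move left to (5,2)
Step 8: enter (5,2), '.' pass, move left to (5,1)
Step 9: enter (5,1), '.' pass, move left to (5,0)
Step 10: enter (5,0), '.' pass, move left to (5,-1)
Step 11: at (5,-1) — EXIT via left edge, pos 5
Distinct cells visited: 10 (path length 10)

Answer: 10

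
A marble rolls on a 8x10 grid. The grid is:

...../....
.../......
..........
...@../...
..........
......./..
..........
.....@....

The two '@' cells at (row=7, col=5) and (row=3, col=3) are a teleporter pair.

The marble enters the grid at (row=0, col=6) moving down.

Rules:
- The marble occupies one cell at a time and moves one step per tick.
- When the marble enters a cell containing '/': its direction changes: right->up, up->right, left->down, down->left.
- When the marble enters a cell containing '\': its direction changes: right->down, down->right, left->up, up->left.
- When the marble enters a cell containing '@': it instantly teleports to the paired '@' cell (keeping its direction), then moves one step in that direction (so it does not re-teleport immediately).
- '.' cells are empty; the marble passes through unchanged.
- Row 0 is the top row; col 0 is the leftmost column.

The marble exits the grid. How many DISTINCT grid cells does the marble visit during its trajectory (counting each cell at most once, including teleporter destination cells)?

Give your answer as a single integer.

Answer: 13

Derivation:
Step 1: enter (0,6), '.' pass, move down to (1,6)
Step 2: enter (1,6), '.' pass, move down to (2,6)
Step 3: enter (2,6), '.' pass, move down to (3,6)
Step 4: enter (3,6), '/' deflects down->left, move left to (3,5)
Step 5: enter (3,5), '.' pass, move left to (3,4)
Step 6: enter (3,4), '.' pass, move left to (3,3)
Step 7: enter (3,3), '@' teleport (3,3)->(7,5), also enter (7,5), move left to (7,4)
Step 8: enter (7,4), '.' pass, move left to (7,3)
Step 9: enter (7,3), '.' pass, move left to (7,2)
Step 10: enter (7,2), '.' pass, move left to (7,1)
Step 11: enter (7,1), '.' pass, move left to (7,0)
Step 12: enter (7,0), '.' pass, move left to (7,-1)
Step 13: at (7,-1) — EXIT via left edge, pos 7
Distinct cells visited: 13 (path length 13)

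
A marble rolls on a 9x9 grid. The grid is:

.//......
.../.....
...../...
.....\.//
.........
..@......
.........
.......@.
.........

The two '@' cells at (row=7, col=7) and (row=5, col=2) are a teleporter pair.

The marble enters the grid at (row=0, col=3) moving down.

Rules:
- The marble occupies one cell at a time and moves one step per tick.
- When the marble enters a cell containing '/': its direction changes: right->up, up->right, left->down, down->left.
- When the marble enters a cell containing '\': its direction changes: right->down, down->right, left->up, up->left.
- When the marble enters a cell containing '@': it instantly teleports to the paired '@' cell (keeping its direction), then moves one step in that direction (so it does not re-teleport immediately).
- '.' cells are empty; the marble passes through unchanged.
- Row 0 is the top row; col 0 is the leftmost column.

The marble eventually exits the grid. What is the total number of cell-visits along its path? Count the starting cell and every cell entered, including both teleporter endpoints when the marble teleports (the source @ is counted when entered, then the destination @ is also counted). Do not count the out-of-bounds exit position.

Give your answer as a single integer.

Answer: 5

Derivation:
Step 1: enter (0,3), '.' pass, move down to (1,3)
Step 2: enter (1,3), '/' deflects down->left, move left to (1,2)
Step 3: enter (1,2), '.' pass, move left to (1,1)
Step 4: enter (1,1), '.' pass, move left to (1,0)
Step 5: enter (1,0), '.' pass, move left to (1,-1)
Step 6: at (1,-1) — EXIT via left edge, pos 1
Path length (cell visits): 5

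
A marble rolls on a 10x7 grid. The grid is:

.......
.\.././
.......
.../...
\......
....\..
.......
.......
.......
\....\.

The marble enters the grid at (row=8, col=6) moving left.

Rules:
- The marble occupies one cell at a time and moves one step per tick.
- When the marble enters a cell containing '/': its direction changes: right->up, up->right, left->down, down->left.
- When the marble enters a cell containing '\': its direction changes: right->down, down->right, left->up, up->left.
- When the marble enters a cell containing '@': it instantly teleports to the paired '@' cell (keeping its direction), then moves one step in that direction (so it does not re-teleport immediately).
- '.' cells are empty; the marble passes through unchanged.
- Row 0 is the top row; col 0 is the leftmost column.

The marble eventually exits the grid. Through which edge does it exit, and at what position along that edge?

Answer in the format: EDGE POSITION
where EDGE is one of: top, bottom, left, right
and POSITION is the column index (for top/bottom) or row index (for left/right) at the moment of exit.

Answer: left 8

Derivation:
Step 1: enter (8,6), '.' pass, move left to (8,5)
Step 2: enter (8,5), '.' pass, move left to (8,4)
Step 3: enter (8,4), '.' pass, move left to (8,3)
Step 4: enter (8,3), '.' pass, move left to (8,2)
Step 5: enter (8,2), '.' pass, move left to (8,1)
Step 6: enter (8,1), '.' pass, move left to (8,0)
Step 7: enter (8,0), '.' pass, move left to (8,-1)
Step 8: at (8,-1) — EXIT via left edge, pos 8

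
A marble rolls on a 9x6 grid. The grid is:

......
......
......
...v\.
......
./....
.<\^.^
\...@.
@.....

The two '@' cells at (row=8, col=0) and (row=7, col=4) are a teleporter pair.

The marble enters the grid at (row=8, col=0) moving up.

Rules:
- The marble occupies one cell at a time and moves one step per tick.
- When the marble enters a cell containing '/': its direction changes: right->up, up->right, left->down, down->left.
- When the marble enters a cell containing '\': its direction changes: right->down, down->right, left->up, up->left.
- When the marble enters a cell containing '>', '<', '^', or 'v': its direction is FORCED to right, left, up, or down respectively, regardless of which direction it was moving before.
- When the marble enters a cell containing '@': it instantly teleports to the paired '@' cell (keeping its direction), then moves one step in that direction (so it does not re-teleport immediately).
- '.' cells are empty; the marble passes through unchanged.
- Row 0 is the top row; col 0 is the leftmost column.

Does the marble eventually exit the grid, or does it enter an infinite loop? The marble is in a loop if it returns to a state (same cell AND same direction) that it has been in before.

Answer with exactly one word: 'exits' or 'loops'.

Step 1: enter (8,0), '@' teleport (8,0)->(7,4), also enter (7,4), move up to (6,4)
Step 2: enter (6,4), '.' pass, move up to (5,4)
Step 3: enter (5,4), '.' pass, move up to (4,4)
Step 4: enter (4,4), '.' pass, move up to (3,4)
Step 5: enter (3,4), '\' deflects up->left, move left to (3,3)
Step 6: enter (3,3), 'v' forces left->down, move down to (4,3)
Step 7: enter (4,3), '.' pass, move down to (5,3)
Step 8: enter (5,3), '.' pass, move down to (6,3)
Step 9: enter (6,3), '^' forces down->up, move up to (5,3)
Step 10: enter (5,3), '.' pass, move up to (4,3)
Step 11: enter (4,3), '.' pass, move up to (3,3)
Step 12: enter (3,3), 'v' forces up->down, move down to (4,3)
Step 13: at (4,3) dir=down — LOOP DETECTED (seen before)

Answer: loops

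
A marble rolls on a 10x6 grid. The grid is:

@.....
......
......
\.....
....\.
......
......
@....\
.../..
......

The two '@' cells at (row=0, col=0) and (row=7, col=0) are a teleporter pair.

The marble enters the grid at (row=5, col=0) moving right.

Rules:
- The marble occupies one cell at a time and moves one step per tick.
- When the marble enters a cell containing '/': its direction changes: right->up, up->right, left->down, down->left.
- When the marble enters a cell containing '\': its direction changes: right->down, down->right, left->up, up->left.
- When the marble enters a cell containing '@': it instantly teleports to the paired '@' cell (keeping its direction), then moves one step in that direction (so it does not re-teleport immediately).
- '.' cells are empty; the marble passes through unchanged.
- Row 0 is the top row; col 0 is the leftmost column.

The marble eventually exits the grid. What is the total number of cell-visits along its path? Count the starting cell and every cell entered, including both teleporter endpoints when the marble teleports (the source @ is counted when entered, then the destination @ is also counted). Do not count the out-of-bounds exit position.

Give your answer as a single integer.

Answer: 6

Derivation:
Step 1: enter (5,0), '.' pass, move right to (5,1)
Step 2: enter (5,1), '.' pass, move right to (5,2)
Step 3: enter (5,2), '.' pass, move right to (5,3)
Step 4: enter (5,3), '.' pass, move right to (5,4)
Step 5: enter (5,4), '.' pass, move right to (5,5)
Step 6: enter (5,5), '.' pass, move right to (5,6)
Step 7: at (5,6) — EXIT via right edge, pos 5
Path length (cell visits): 6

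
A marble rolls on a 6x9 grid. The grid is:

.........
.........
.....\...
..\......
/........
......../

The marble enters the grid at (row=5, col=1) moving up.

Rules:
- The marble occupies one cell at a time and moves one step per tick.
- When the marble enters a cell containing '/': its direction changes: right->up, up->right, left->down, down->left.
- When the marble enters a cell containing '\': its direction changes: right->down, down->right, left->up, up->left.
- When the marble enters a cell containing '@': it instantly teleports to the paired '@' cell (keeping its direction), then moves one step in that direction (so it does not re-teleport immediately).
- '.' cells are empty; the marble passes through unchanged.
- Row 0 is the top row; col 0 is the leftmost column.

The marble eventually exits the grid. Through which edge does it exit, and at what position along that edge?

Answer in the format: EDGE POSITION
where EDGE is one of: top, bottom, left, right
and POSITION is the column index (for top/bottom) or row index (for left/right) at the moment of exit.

Step 1: enter (5,1), '.' pass, move up to (4,1)
Step 2: enter (4,1), '.' pass, move up to (3,1)
Step 3: enter (3,1), '.' pass, move up to (2,1)
Step 4: enter (2,1), '.' pass, move up to (1,1)
Step 5: enter (1,1), '.' pass, move up to (0,1)
Step 6: enter (0,1), '.' pass, move up to (-1,1)
Step 7: at (-1,1) — EXIT via top edge, pos 1

Answer: top 1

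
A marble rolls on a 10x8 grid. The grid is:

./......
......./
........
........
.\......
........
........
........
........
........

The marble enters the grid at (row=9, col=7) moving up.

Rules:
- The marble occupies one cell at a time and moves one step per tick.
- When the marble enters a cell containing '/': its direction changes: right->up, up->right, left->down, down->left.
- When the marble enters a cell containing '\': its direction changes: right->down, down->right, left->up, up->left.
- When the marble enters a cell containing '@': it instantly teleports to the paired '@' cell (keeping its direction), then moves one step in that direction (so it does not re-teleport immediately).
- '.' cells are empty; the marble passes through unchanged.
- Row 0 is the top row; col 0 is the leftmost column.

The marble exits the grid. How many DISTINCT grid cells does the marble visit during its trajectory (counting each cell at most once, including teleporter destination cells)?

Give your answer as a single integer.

Answer: 9

Derivation:
Step 1: enter (9,7), '.' pass, move up to (8,7)
Step 2: enter (8,7), '.' pass, move up to (7,7)
Step 3: enter (7,7), '.' pass, move up to (6,7)
Step 4: enter (6,7), '.' pass, move up to (5,7)
Step 5: enter (5,7), '.' pass, move up to (4,7)
Step 6: enter (4,7), '.' pass, move up to (3,7)
Step 7: enter (3,7), '.' pass, move up to (2,7)
Step 8: enter (2,7), '.' pass, move up to (1,7)
Step 9: enter (1,7), '/' deflects up->right, move right to (1,8)
Step 10: at (1,8) — EXIT via right edge, pos 1
Distinct cells visited: 9 (path length 9)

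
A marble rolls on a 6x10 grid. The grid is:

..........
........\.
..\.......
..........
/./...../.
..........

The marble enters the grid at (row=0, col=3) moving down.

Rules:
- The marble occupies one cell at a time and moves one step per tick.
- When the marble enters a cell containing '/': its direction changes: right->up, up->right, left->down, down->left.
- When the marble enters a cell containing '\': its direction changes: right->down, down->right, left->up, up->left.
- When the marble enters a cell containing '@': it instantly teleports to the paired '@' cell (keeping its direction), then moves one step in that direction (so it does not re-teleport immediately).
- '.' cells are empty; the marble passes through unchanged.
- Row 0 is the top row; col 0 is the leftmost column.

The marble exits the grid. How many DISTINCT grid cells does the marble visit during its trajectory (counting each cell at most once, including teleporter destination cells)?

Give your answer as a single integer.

Answer: 6

Derivation:
Step 1: enter (0,3), '.' pass, move down to (1,3)
Step 2: enter (1,3), '.' pass, move down to (2,3)
Step 3: enter (2,3), '.' pass, move down to (3,3)
Step 4: enter (3,3), '.' pass, move down to (4,3)
Step 5: enter (4,3), '.' pass, move down to (5,3)
Step 6: enter (5,3), '.' pass, move down to (6,3)
Step 7: at (6,3) — EXIT via bottom edge, pos 3
Distinct cells visited: 6 (path length 6)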